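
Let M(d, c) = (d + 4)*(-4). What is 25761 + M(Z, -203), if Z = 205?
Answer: 24925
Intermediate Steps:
M(d, c) = -16 - 4*d (M(d, c) = (4 + d)*(-4) = -16 - 4*d)
25761 + M(Z, -203) = 25761 + (-16 - 4*205) = 25761 + (-16 - 820) = 25761 - 836 = 24925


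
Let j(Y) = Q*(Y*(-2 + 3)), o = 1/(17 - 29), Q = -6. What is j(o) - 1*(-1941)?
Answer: 3883/2 ≈ 1941.5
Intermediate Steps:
o = -1/12 (o = 1/(-12) = -1/12 ≈ -0.083333)
j(Y) = -6*Y (j(Y) = -6*Y*(-2 + 3) = -6*Y)
j(o) - 1*(-1941) = -6*(-1/12) - 1*(-1941) = ½ + 1941 = 3883/2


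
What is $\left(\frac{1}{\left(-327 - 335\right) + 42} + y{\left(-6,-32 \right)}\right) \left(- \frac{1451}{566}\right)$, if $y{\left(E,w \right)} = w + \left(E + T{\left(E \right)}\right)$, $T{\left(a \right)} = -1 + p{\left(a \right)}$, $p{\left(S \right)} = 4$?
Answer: $\frac{31488151}{350920} \approx 89.73$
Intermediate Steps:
$T{\left(a \right)} = 3$ ($T{\left(a \right)} = -1 + 4 = 3$)
$y{\left(E,w \right)} = 3 + E + w$ ($y{\left(E,w \right)} = w + \left(E + 3\right) = w + \left(3 + E\right) = 3 + E + w$)
$\left(\frac{1}{\left(-327 - 335\right) + 42} + y{\left(-6,-32 \right)}\right) \left(- \frac{1451}{566}\right) = \left(\frac{1}{\left(-327 - 335\right) + 42} - 35\right) \left(- \frac{1451}{566}\right) = \left(\frac{1}{-662 + 42} - 35\right) \left(\left(-1451\right) \frac{1}{566}\right) = \left(\frac{1}{-620} - 35\right) \left(- \frac{1451}{566}\right) = \left(- \frac{1}{620} - 35\right) \left(- \frac{1451}{566}\right) = \left(- \frac{21701}{620}\right) \left(- \frac{1451}{566}\right) = \frac{31488151}{350920}$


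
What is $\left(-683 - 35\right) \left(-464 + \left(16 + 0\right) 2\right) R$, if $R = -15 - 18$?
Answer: $-10235808$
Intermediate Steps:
$R = -33$ ($R = -15 - 18 = -33$)
$\left(-683 - 35\right) \left(-464 + \left(16 + 0\right) 2\right) R = \left(-683 - 35\right) \left(-464 + \left(16 + 0\right) 2\right) \left(-33\right) = - 718 \left(-464 + 16 \cdot 2\right) \left(-33\right) = - 718 \left(-464 + 32\right) \left(-33\right) = \left(-718\right) \left(-432\right) \left(-33\right) = 310176 \left(-33\right) = -10235808$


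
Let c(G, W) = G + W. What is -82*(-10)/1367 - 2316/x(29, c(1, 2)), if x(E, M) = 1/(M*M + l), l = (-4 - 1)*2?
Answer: 3166792/1367 ≈ 2316.6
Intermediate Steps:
l = -10 (l = -5*2 = -10)
x(E, M) = 1/(-10 + M²) (x(E, M) = 1/(M*M - 10) = 1/(M² - 10) = 1/(-10 + M²))
-82*(-10)/1367 - 2316/x(29, c(1, 2)) = -82*(-10)/1367 - (-23160 + 2316*(1 + 2)²) = 820*(1/1367) - 2316/(1/(-10 + 3²)) = 820/1367 - 2316/(1/(-10 + 9)) = 820/1367 - 2316/(1/(-1)) = 820/1367 - 2316/(-1) = 820/1367 - 2316*(-1) = 820/1367 + 2316 = 3166792/1367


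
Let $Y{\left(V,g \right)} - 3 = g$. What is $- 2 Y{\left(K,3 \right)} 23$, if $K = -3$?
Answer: $-276$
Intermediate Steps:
$Y{\left(V,g \right)} = 3 + g$
$- 2 Y{\left(K,3 \right)} 23 = - 2 \left(3 + 3\right) 23 = \left(-2\right) 6 \cdot 23 = \left(-12\right) 23 = -276$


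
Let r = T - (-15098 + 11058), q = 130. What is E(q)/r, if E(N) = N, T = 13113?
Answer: 130/17153 ≈ 0.0075788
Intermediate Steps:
r = 17153 (r = 13113 - (-15098 + 11058) = 13113 - 1*(-4040) = 13113 + 4040 = 17153)
E(q)/r = 130/17153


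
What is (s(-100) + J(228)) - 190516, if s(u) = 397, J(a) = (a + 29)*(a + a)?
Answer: -72927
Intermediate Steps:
J(a) = 2*a*(29 + a) (J(a) = (29 + a)*(2*a) = 2*a*(29 + a))
(s(-100) + J(228)) - 190516 = (397 + 2*228*(29 + 228)) - 190516 = (397 + 2*228*257) - 190516 = (397 + 117192) - 190516 = 117589 - 190516 = -72927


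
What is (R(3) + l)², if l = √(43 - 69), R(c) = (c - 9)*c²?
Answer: (-54 + I*√26)² ≈ 2890.0 - 550.69*I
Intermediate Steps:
R(c) = c²*(-9 + c) (R(c) = (-9 + c)*c² = c²*(-9 + c))
l = I*√26 (l = √(-26) = I*√26 ≈ 5.099*I)
(R(3) + l)² = (3²*(-9 + 3) + I*√26)² = (9*(-6) + I*√26)² = (-54 + I*√26)²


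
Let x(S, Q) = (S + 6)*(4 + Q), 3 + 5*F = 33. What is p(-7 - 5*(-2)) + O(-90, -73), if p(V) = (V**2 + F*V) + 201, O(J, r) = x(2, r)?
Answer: -324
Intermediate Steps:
F = 6 (F = -3/5 + (1/5)*33 = -3/5 + 33/5 = 6)
x(S, Q) = (4 + Q)*(6 + S) (x(S, Q) = (6 + S)*(4 + Q) = (4 + Q)*(6 + S))
O(J, r) = 32 + 8*r (O(J, r) = 24 + 4*2 + 6*r + r*2 = 24 + 8 + 6*r + 2*r = 32 + 8*r)
p(V) = 201 + V**2 + 6*V (p(V) = (V**2 + 6*V) + 201 = 201 + V**2 + 6*V)
p(-7 - 5*(-2)) + O(-90, -73) = (201 + (-7 - 5*(-2))**2 + 6*(-7 - 5*(-2))) + (32 + 8*(-73)) = (201 + (-7 + 10)**2 + 6*(-7 + 10)) + (32 - 584) = (201 + 3**2 + 6*3) - 552 = (201 + 9 + 18) - 552 = 228 - 552 = -324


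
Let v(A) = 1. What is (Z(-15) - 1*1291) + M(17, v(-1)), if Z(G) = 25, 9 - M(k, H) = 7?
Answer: -1264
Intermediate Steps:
M(k, H) = 2 (M(k, H) = 9 - 1*7 = 9 - 7 = 2)
(Z(-15) - 1*1291) + M(17, v(-1)) = (25 - 1*1291) + 2 = (25 - 1291) + 2 = -1266 + 2 = -1264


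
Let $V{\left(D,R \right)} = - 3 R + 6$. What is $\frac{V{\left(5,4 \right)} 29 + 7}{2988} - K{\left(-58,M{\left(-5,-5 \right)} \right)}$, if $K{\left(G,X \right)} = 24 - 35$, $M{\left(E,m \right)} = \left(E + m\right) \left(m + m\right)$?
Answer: $\frac{32701}{2988} \approx 10.944$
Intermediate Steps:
$M{\left(E,m \right)} = 2 m \left(E + m\right)$ ($M{\left(E,m \right)} = \left(E + m\right) 2 m = 2 m \left(E + m\right)$)
$V{\left(D,R \right)} = 6 - 3 R$
$K{\left(G,X \right)} = -11$
$\frac{V{\left(5,4 \right)} 29 + 7}{2988} - K{\left(-58,M{\left(-5,-5 \right)} \right)} = \frac{\left(6 - 12\right) 29 + 7}{2988} - -11 = \left(\left(6 - 12\right) 29 + 7\right) \frac{1}{2988} + 11 = \left(\left(-6\right) 29 + 7\right) \frac{1}{2988} + 11 = \left(-174 + 7\right) \frac{1}{2988} + 11 = \left(-167\right) \frac{1}{2988} + 11 = - \frac{167}{2988} + 11 = \frac{32701}{2988}$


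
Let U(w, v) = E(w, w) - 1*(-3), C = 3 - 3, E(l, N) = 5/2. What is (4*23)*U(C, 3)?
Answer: 506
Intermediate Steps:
E(l, N) = 5/2 (E(l, N) = 5*(½) = 5/2)
C = 0
U(w, v) = 11/2 (U(w, v) = 5/2 - 1*(-3) = 5/2 + 3 = 11/2)
(4*23)*U(C, 3) = (4*23)*(11/2) = 92*(11/2) = 506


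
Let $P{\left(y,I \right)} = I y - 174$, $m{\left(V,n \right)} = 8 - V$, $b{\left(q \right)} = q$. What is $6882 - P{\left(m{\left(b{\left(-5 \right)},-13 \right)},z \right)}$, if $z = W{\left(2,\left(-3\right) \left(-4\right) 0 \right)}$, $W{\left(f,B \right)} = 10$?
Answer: $6926$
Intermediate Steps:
$z = 10$
$P{\left(y,I \right)} = -174 + I y$
$6882 - P{\left(m{\left(b{\left(-5 \right)},-13 \right)},z \right)} = 6882 - \left(-174 + 10 \left(8 - -5\right)\right) = 6882 - \left(-174 + 10 \left(8 + 5\right)\right) = 6882 - \left(-174 + 10 \cdot 13\right) = 6882 - \left(-174 + 130\right) = 6882 - -44 = 6882 + 44 = 6926$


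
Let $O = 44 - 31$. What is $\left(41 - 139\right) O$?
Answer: $-1274$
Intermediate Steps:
$O = 13$ ($O = 44 - 31 = 13$)
$\left(41 - 139\right) O = \left(41 - 139\right) 13 = \left(-98\right) 13 = -1274$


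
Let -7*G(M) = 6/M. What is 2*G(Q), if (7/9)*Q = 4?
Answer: -⅓ ≈ -0.33333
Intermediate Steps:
Q = 36/7 (Q = (9/7)*4 = 36/7 ≈ 5.1429)
G(M) = -6/(7*M)
2*G(Q) = 2*(-6/(7*36/7)) = 2*(-6/7*7/36) = 2*(-⅙) = -⅓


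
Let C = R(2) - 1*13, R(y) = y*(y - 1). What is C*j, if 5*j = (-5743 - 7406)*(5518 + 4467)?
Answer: 288844083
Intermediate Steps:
R(y) = y*(-1 + y)
C = -11 (C = 2*(-1 + 2) - 1*13 = 2*1 - 13 = 2 - 13 = -11)
j = -26258553 (j = ((-5743 - 7406)*(5518 + 4467))/5 = (-13149*9985)/5 = (⅕)*(-131292765) = -26258553)
C*j = -11*(-26258553) = 288844083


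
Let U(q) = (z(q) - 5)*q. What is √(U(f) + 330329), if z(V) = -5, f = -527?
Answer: √335599 ≈ 579.31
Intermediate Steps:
U(q) = -10*q (U(q) = (-5 - 5)*q = -10*q)
√(U(f) + 330329) = √(-10*(-527) + 330329) = √(5270 + 330329) = √335599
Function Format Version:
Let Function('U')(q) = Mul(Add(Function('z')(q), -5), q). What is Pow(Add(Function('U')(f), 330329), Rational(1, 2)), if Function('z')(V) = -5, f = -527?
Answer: Pow(335599, Rational(1, 2)) ≈ 579.31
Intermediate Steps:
Function('U')(q) = Mul(-10, q) (Function('U')(q) = Mul(Add(-5, -5), q) = Mul(-10, q))
Pow(Add(Function('U')(f), 330329), Rational(1, 2)) = Pow(Add(Mul(-10, -527), 330329), Rational(1, 2)) = Pow(Add(5270, 330329), Rational(1, 2)) = Pow(335599, Rational(1, 2))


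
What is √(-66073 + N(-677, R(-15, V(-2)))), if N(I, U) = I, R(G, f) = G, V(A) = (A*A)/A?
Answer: 5*I*√2670 ≈ 258.36*I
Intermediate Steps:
V(A) = A (V(A) = A²/A = A)
√(-66073 + N(-677, R(-15, V(-2)))) = √(-66073 - 677) = √(-66750) = 5*I*√2670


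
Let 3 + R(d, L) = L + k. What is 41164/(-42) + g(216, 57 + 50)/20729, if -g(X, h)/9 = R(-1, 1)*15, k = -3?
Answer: -426630103/435309 ≈ -980.06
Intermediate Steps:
R(d, L) = -6 + L (R(d, L) = -3 + (L - 3) = -3 + (-3 + L) = -6 + L)
g(X, h) = 675 (g(X, h) = -9*(-6 + 1)*15 = -(-45)*15 = -9*(-75) = 675)
41164/(-42) + g(216, 57 + 50)/20729 = 41164/(-42) + 675/20729 = 41164*(-1/42) + 675*(1/20729) = -20582/21 + 675/20729 = -426630103/435309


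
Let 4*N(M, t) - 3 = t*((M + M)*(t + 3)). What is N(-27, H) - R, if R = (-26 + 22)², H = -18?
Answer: -14641/4 ≈ -3660.3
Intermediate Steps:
R = 16 (R = (-4)² = 16)
N(M, t) = ¾ + M*t*(3 + t)/2 (N(M, t) = ¾ + (t*((M + M)*(t + 3)))/4 = ¾ + (t*((2*M)*(3 + t)))/4 = ¾ + (t*(2*M*(3 + t)))/4 = ¾ + (2*M*t*(3 + t))/4 = ¾ + M*t*(3 + t)/2)
N(-27, H) - R = (¾ + (½)*(-27)*(-18)² + (3/2)*(-27)*(-18)) - 1*16 = (¾ + (½)*(-27)*324 + 729) - 16 = (¾ - 4374 + 729) - 16 = -14577/4 - 16 = -14641/4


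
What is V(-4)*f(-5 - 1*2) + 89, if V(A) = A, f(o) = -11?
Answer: 133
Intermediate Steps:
V(-4)*f(-5 - 1*2) + 89 = -4*(-11) + 89 = 44 + 89 = 133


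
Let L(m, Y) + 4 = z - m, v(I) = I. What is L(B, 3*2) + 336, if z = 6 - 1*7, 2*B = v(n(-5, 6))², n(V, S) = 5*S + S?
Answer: -317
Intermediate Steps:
n(V, S) = 6*S
B = 648 (B = (6*6)²/2 = (½)*36² = (½)*1296 = 648)
z = -1 (z = 6 - 7 = -1)
L(m, Y) = -5 - m (L(m, Y) = -4 + (-1 - m) = -5 - m)
L(B, 3*2) + 336 = (-5 - 1*648) + 336 = (-5 - 648) + 336 = -653 + 336 = -317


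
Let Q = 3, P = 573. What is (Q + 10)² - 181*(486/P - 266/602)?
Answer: 784000/8213 ≈ 95.458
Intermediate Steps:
(Q + 10)² - 181*(486/P - 266/602) = (3 + 10)² - 181*(486/573 - 266/602) = 13² - 181*(486*(1/573) - 266*1/602) = 169 - 181*(162/191 - 19/43) = 169 - 181*3337/8213 = 169 - 603997/8213 = 784000/8213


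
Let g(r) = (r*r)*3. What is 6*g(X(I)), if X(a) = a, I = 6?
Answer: 648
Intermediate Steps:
g(r) = 3*r**2 (g(r) = r**2*3 = 3*r**2)
6*g(X(I)) = 6*(3*6**2) = 6*(3*36) = 6*108 = 648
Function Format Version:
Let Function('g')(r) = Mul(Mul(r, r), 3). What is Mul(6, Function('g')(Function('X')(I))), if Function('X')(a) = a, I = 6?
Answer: 648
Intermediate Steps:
Function('g')(r) = Mul(3, Pow(r, 2)) (Function('g')(r) = Mul(Pow(r, 2), 3) = Mul(3, Pow(r, 2)))
Mul(6, Function('g')(Function('X')(I))) = Mul(6, Mul(3, Pow(6, 2))) = Mul(6, Mul(3, 36)) = Mul(6, 108) = 648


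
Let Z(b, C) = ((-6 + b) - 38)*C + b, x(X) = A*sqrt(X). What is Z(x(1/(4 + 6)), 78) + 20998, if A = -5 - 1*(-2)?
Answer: 17566 - 237*sqrt(10)/10 ≈ 17491.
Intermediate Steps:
A = -3 (A = -5 + 2 = -3)
x(X) = -3*sqrt(X)
Z(b, C) = b + C*(-44 + b) (Z(b, C) = (-44 + b)*C + b = C*(-44 + b) + b = b + C*(-44 + b))
Z(x(1/(4 + 6)), 78) + 20998 = (-3/sqrt(4 + 6) - 44*78 + 78*(-3/sqrt(4 + 6))) + 20998 = (-3*sqrt(10)/10 - 3432 + 78*(-3*sqrt(10)/10)) + 20998 = (-3*sqrt(10)/10 - 3432 - 117*sqrt(10)/5) + 20998 = (-3432 - 237*sqrt(10)/10) + 20998 = 17566 - 237*sqrt(10)/10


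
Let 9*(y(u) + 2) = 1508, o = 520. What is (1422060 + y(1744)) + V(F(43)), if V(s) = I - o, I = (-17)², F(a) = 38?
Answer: 12797951/9 ≈ 1.4220e+6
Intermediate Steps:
y(u) = 1490/9 (y(u) = -2 + (⅑)*1508 = -2 + 1508/9 = 1490/9)
I = 289
V(s) = -231 (V(s) = 289 - 1*520 = 289 - 520 = -231)
(1422060 + y(1744)) + V(F(43)) = (1422060 + 1490/9) - 231 = 12800030/9 - 231 = 12797951/9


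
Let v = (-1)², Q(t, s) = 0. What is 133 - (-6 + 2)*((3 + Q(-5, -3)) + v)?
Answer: 149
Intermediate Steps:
v = 1
133 - (-6 + 2)*((3 + Q(-5, -3)) + v) = 133 - (-6 + 2)*((3 + 0) + 1) = 133 - (-4)*(3 + 1) = 133 - (-4)*4 = 133 - 1*(-16) = 133 + 16 = 149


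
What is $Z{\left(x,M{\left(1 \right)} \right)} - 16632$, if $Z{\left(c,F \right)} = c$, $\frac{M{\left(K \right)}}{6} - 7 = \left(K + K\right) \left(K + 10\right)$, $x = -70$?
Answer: $-16702$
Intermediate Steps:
$M{\left(K \right)} = 42 + 12 K \left(10 + K\right)$ ($M{\left(K \right)} = 42 + 6 \left(K + K\right) \left(K + 10\right) = 42 + 6 \cdot 2 K \left(10 + K\right) = 42 + 12 K \left(10 + K\right)$)
$Z{\left(x,M{\left(1 \right)} \right)} - 16632 = -70 - 16632 = -16702$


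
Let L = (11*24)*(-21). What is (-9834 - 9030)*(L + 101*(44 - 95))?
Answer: 201750480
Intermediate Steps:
L = -5544 (L = 264*(-21) = -5544)
(-9834 - 9030)*(L + 101*(44 - 95)) = (-9834 - 9030)*(-5544 + 101*(44 - 95)) = -18864*(-5544 + 101*(-51)) = -18864*(-5544 - 5151) = -18864*(-10695) = 201750480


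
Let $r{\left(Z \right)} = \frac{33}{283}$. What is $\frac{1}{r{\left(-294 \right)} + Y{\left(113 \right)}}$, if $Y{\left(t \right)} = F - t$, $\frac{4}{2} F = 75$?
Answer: $- \frac{566}{42667} \approx -0.013266$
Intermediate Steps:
$r{\left(Z \right)} = \frac{33}{283}$ ($r{\left(Z \right)} = 33 \cdot \frac{1}{283} = \frac{33}{283}$)
$F = \frac{75}{2}$ ($F = \frac{1}{2} \cdot 75 = \frac{75}{2} \approx 37.5$)
$Y{\left(t \right)} = \frac{75}{2} - t$
$\frac{1}{r{\left(-294 \right)} + Y{\left(113 \right)}} = \frac{1}{\frac{33}{283} + \left(\frac{75}{2} - 113\right)} = \frac{1}{\frac{33}{283} - \frac{151}{2}} = \frac{1}{- \frac{42667}{566}} = - \frac{566}{42667}$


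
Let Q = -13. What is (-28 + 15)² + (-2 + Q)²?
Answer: 394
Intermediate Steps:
(-28 + 15)² + (-2 + Q)² = (-28 + 15)² + (-2 - 13)² = (-13)² + (-15)² = 169 + 225 = 394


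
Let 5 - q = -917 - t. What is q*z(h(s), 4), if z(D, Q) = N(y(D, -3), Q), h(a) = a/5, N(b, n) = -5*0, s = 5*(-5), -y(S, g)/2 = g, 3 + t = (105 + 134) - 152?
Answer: 0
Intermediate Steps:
t = 84 (t = -3 + ((105 + 134) - 152) = -3 + (239 - 152) = -3 + 87 = 84)
y(S, g) = -2*g
s = -25
N(b, n) = 0
h(a) = a/5 (h(a) = a*(1/5) = a/5)
z(D, Q) = 0
q = 1006 (q = 5 - (-917 - 1*84) = 5 - (-917 - 84) = 5 - 1*(-1001) = 5 + 1001 = 1006)
q*z(h(s), 4) = 1006*0 = 0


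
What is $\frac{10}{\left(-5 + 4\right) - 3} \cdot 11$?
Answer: $- \frac{55}{2} \approx -27.5$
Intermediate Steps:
$\frac{10}{\left(-5 + 4\right) - 3} \cdot 11 = \frac{10}{-1 - 3} \cdot 11 = \frac{10}{-4} \cdot 11 = 10 \left(- \frac{1}{4}\right) 11 = \left(- \frac{5}{2}\right) 11 = - \frac{55}{2}$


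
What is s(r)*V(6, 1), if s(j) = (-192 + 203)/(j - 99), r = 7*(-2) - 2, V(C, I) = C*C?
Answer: -396/115 ≈ -3.4435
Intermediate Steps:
V(C, I) = C²
r = -16 (r = -14 - 2 = -16)
s(j) = 11/(-99 + j)
s(r)*V(6, 1) = (11/(-99 - 16))*6² = (11/(-115))*36 = (11*(-1/115))*36 = -11/115*36 = -396/115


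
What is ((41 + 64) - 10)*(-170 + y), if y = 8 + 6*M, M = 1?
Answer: -14820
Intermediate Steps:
y = 14 (y = 8 + 6*1 = 8 + 6 = 14)
((41 + 64) - 10)*(-170 + y) = ((41 + 64) - 10)*(-170 + 14) = (105 - 10)*(-156) = 95*(-156) = -14820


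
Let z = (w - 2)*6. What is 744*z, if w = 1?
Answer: -4464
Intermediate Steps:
z = -6 (z = (1 - 2)*6 = -1*6 = -6)
744*z = 744*(-6) = -4464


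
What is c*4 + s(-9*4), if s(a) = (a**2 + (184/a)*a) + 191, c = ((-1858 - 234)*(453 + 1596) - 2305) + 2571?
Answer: -17143297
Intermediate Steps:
c = -4286242 (c = (-2092*2049 - 2305) + 2571 = (-4286508 - 2305) + 2571 = -4288813 + 2571 = -4286242)
s(a) = 375 + a**2 (s(a) = (a**2 + 184) + 191 = (184 + a**2) + 191 = 375 + a**2)
c*4 + s(-9*4) = -4286242*4 + (375 + (-9*4)**2) = -17144968 + (375 + (-36)**2) = -17144968 + (375 + 1296) = -17144968 + 1671 = -17143297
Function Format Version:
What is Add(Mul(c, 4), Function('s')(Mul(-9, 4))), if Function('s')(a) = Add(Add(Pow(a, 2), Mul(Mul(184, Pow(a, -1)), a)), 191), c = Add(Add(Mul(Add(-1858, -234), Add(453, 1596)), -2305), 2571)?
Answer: -17143297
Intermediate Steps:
c = -4286242 (c = Add(Add(Mul(-2092, 2049), -2305), 2571) = Add(Add(-4286508, -2305), 2571) = Add(-4288813, 2571) = -4286242)
Function('s')(a) = Add(375, Pow(a, 2)) (Function('s')(a) = Add(Add(Pow(a, 2), 184), 191) = Add(Add(184, Pow(a, 2)), 191) = Add(375, Pow(a, 2)))
Add(Mul(c, 4), Function('s')(Mul(-9, 4))) = Add(Mul(-4286242, 4), Add(375, Pow(Mul(-9, 4), 2))) = Add(-17144968, Add(375, Pow(-36, 2))) = Add(-17144968, Add(375, 1296)) = Add(-17144968, 1671) = -17143297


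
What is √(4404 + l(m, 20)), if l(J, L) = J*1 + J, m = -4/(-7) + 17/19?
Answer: √77954226/133 ≈ 66.385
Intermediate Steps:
m = 195/133 (m = -4*(-⅐) + 17*(1/19) = 4/7 + 17/19 = 195/133 ≈ 1.4662)
l(J, L) = 2*J (l(J, L) = J + J = 2*J)
√(4404 + l(m, 20)) = √(4404 + 2*(195/133)) = √(4404 + 390/133) = √(586122/133) = √77954226/133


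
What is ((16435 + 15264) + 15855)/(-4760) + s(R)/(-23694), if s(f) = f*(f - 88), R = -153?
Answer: -108521663/9398620 ≈ -11.547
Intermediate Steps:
s(f) = f*(-88 + f)
((16435 + 15264) + 15855)/(-4760) + s(R)/(-23694) = ((16435 + 15264) + 15855)/(-4760) - 153*(-88 - 153)/(-23694) = (31699 + 15855)*(-1/4760) - 153*(-241)*(-1/23694) = 47554*(-1/4760) + 36873*(-1/23694) = -23777/2380 - 12291/7898 = -108521663/9398620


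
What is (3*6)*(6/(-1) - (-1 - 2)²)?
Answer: -270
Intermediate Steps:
(3*6)*(6/(-1) - (-1 - 2)²) = 18*(6*(-1) - 1*(-3)²) = 18*(-6 - 1*9) = 18*(-6 - 9) = 18*(-15) = -270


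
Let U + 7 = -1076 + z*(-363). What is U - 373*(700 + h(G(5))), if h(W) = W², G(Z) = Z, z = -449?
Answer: -108521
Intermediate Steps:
U = 161904 (U = -7 + (-1076 - 449*(-363)) = -7 + (-1076 + 162987) = -7 + 161911 = 161904)
U - 373*(700 + h(G(5))) = 161904 - 373*(700 + 5²) = 161904 - 373*(700 + 25) = 161904 - 373*725 = 161904 - 1*270425 = 161904 - 270425 = -108521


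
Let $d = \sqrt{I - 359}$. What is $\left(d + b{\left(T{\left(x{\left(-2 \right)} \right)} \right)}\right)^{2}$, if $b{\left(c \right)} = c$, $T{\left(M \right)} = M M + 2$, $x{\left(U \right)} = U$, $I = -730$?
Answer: $-1053 + 396 i \approx -1053.0 + 396.0 i$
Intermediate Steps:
$d = 33 i$ ($d = \sqrt{-730 - 359} = \sqrt{-1089} = 33 i \approx 33.0 i$)
$T{\left(M \right)} = 2 + M^{2}$ ($T{\left(M \right)} = M^{2} + 2 = 2 + M^{2}$)
$\left(d + b{\left(T{\left(x{\left(-2 \right)} \right)} \right)}\right)^{2} = \left(33 i + \left(2 + \left(-2\right)^{2}\right)\right)^{2} = \left(33 i + \left(2 + 4\right)\right)^{2} = \left(33 i + 6\right)^{2} = \left(6 + 33 i\right)^{2}$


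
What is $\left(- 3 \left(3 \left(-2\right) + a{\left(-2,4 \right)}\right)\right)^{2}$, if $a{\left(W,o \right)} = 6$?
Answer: $0$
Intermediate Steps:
$\left(- 3 \left(3 \left(-2\right) + a{\left(-2,4 \right)}\right)\right)^{2} = \left(- 3 \left(3 \left(-2\right) + 6\right)\right)^{2} = \left(- 3 \left(-6 + 6\right)\right)^{2} = \left(\left(-3\right) 0\right)^{2} = 0^{2} = 0$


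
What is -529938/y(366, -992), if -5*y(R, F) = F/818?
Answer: -541861605/248 ≈ -2.1849e+6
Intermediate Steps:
y(R, F) = -F/4090 (y(R, F) = -F/(5*818) = -F/4090)
-529938/y(366, -992) = -529938/((-1/4090*(-992))) = -529938/496/2045 = -529938*2045/496 = -541861605/248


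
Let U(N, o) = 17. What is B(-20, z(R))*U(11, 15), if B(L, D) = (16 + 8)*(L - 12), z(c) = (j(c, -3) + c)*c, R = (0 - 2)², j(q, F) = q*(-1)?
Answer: -13056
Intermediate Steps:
j(q, F) = -q
R = 4 (R = (-2)² = 4)
z(c) = 0 (z(c) = (-c + c)*c = 0*c = 0)
B(L, D) = -288 + 24*L (B(L, D) = 24*(-12 + L) = -288 + 24*L)
B(-20, z(R))*U(11, 15) = (-288 + 24*(-20))*17 = (-288 - 480)*17 = -768*17 = -13056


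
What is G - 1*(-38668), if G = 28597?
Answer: 67265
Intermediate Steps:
G - 1*(-38668) = 28597 - 1*(-38668) = 28597 + 38668 = 67265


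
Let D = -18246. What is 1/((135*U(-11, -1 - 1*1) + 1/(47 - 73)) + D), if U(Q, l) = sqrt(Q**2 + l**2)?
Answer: -12334322/223512501109 - 456300*sqrt(5)/223512501109 ≈ -5.9749e-5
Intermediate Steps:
1/((135*U(-11, -1 - 1*1) + 1/(47 - 73)) + D) = 1/((135*sqrt((-11)**2 + (-1 - 1*1)**2) + 1/(47 - 73)) - 18246) = 1/((135*sqrt(121 + (-1 - 1)**2) + 1/(-26)) - 18246) = 1/((135*sqrt(121 + (-2)**2) - 1/26) - 18246) = 1/((135*sqrt(121 + 4) - 1/26) - 18246) = 1/((135*sqrt(125) - 1/26) - 18246) = 1/((135*(5*sqrt(5)) - 1/26) - 18246) = 1/((675*sqrt(5) - 1/26) - 18246) = 1/((-1/26 + 675*sqrt(5)) - 18246) = 1/(-474397/26 + 675*sqrt(5))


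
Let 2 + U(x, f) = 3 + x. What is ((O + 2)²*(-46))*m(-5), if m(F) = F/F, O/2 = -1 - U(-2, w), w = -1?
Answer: -184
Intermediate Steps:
U(x, f) = 1 + x (U(x, f) = -2 + (3 + x) = 1 + x)
O = 0 (O = 2*(-1 - (1 - 2)) = 2*(-1 - 1*(-1)) = 2*(-1 + 1) = 2*0 = 0)
m(F) = 1
((O + 2)²*(-46))*m(-5) = ((0 + 2)²*(-46))*1 = (2²*(-46))*1 = (4*(-46))*1 = -184*1 = -184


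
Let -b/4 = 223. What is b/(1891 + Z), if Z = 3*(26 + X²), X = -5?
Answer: -223/511 ≈ -0.43640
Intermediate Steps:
b = -892 (b = -4*223 = -892)
Z = 153 (Z = 3*(26 + (-5)²) = 3*(26 + 25) = 3*51 = 153)
b/(1891 + Z) = -892/(1891 + 153) = -892/2044 = (1/2044)*(-892) = -223/511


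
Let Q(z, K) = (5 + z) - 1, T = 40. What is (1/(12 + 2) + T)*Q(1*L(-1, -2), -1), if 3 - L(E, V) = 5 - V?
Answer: 0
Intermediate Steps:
L(E, V) = -2 + V (L(E, V) = 3 - (5 - V) = 3 + (-5 + V) = -2 + V)
Q(z, K) = 4 + z
(1/(12 + 2) + T)*Q(1*L(-1, -2), -1) = (1/(12 + 2) + 40)*(4 + 1*(-2 - 2)) = (1/14 + 40)*(4 + 1*(-4)) = (1/14 + 40)*(4 - 4) = (561/14)*0 = 0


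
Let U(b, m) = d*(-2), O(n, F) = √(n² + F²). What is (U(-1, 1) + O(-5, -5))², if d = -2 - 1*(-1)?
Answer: 54 + 20*√2 ≈ 82.284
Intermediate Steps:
d = -1 (d = -2 + 1 = -1)
O(n, F) = √(F² + n²)
U(b, m) = 2 (U(b, m) = -1*(-2) = 2)
(U(-1, 1) + O(-5, -5))² = (2 + √((-5)² + (-5)²))² = (2 + √(25 + 25))² = (2 + √50)² = (2 + 5*√2)²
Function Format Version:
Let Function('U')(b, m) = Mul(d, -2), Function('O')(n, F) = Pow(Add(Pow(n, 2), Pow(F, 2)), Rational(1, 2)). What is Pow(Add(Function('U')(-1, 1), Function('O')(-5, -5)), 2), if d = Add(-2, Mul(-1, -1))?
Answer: Add(54, Mul(20, Pow(2, Rational(1, 2)))) ≈ 82.284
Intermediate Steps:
d = -1 (d = Add(-2, 1) = -1)
Function('O')(n, F) = Pow(Add(Pow(F, 2), Pow(n, 2)), Rational(1, 2))
Function('U')(b, m) = 2 (Function('U')(b, m) = Mul(-1, -2) = 2)
Pow(Add(Function('U')(-1, 1), Function('O')(-5, -5)), 2) = Pow(Add(2, Pow(Add(Pow(-5, 2), Pow(-5, 2)), Rational(1, 2))), 2) = Pow(Add(2, Pow(Add(25, 25), Rational(1, 2))), 2) = Pow(Add(2, Pow(50, Rational(1, 2))), 2) = Pow(Add(2, Mul(5, Pow(2, Rational(1, 2)))), 2)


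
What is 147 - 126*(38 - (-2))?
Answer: -4893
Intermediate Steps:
147 - 126*(38 - (-2)) = 147 - 126*(38 - 1*(-2)) = 147 - 126*(38 + 2) = 147 - 126*40 = 147 - 5040 = -4893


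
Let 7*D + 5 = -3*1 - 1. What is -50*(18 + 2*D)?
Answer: -5400/7 ≈ -771.43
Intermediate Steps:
D = -9/7 (D = -5/7 + (-3*1 - 1)/7 = -5/7 + (-3 - 1)/7 = -5/7 + (⅐)*(-4) = -5/7 - 4/7 = -9/7 ≈ -1.2857)
-50*(18 + 2*D) = -50*(18 + 2*(-9/7)) = -50*(18 - 18/7) = -50*108/7 = -5400/7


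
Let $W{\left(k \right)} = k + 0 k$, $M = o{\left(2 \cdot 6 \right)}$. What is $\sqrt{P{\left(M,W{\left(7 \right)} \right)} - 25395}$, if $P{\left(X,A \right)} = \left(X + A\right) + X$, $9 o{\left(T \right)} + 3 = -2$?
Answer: $\frac{i \sqrt{228502}}{3} \approx 159.34 i$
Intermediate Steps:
$o{\left(T \right)} = - \frac{5}{9}$ ($o{\left(T \right)} = - \frac{1}{3} + \frac{1}{9} \left(-2\right) = - \frac{1}{3} - \frac{2}{9} = - \frac{5}{9}$)
$M = - \frac{5}{9} \approx -0.55556$
$W{\left(k \right)} = k$ ($W{\left(k \right)} = k + 0 = k$)
$P{\left(X,A \right)} = A + 2 X$ ($P{\left(X,A \right)} = \left(A + X\right) + X = A + 2 X$)
$\sqrt{P{\left(M,W{\left(7 \right)} \right)} - 25395} = \sqrt{\left(7 + 2 \left(- \frac{5}{9}\right)\right) - 25395} = \sqrt{\left(7 - \frac{10}{9}\right) - 25395} = \sqrt{\frac{53}{9} - 25395} = \sqrt{- \frac{228502}{9}} = \frac{i \sqrt{228502}}{3}$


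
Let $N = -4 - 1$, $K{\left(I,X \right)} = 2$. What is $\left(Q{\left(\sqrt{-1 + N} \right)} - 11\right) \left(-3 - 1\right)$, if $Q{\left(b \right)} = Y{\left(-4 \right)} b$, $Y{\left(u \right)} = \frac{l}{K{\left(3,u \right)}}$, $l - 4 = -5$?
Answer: $44 + 2 i \sqrt{6} \approx 44.0 + 4.899 i$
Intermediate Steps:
$l = -1$ ($l = 4 - 5 = -1$)
$N = -5$
$Y{\left(u \right)} = - \frac{1}{2}$
$Q{\left(b \right)} = - \frac{b}{2}$
$\left(Q{\left(\sqrt{-1 + N} \right)} - 11\right) \left(-3 - 1\right) = \left(- \frac{\sqrt{-1 - 5}}{2} - 11\right) \left(-3 - 1\right) = \left(- \frac{\sqrt{-6}}{2} - 11\right) \left(-3 - 1\right) = \left(- \frac{i \sqrt{6}}{2} - 11\right) \left(-4\right) = \left(-11 - \frac{i \sqrt{6}}{2}\right) \left(-4\right) = 44 + 2 i \sqrt{6}$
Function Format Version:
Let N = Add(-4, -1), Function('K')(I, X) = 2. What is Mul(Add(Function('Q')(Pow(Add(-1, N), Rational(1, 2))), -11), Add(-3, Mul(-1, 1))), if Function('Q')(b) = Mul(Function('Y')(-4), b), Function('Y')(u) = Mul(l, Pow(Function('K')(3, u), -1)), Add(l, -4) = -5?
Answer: Add(44, Mul(2, I, Pow(6, Rational(1, 2)))) ≈ Add(44.000, Mul(4.8990, I))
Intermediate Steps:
l = -1 (l = Add(4, -5) = -1)
N = -5
Function('Y')(u) = Rational(-1, 2) (Function('Y')(u) = Mul(-1, Pow(2, -1)) = Mul(-1, Rational(1, 2)) = Rational(-1, 2))
Function('Q')(b) = Mul(Rational(-1, 2), b)
Mul(Add(Function('Q')(Pow(Add(-1, N), Rational(1, 2))), -11), Add(-3, Mul(-1, 1))) = Mul(Add(Mul(Rational(-1, 2), Pow(Add(-1, -5), Rational(1, 2))), -11), Add(-3, Mul(-1, 1))) = Mul(Add(Mul(Rational(-1, 2), Pow(-6, Rational(1, 2))), -11), Add(-3, -1)) = Mul(Add(Mul(Rational(-1, 2), Mul(I, Pow(6, Rational(1, 2)))), -11), -4) = Mul(Add(Mul(Rational(-1, 2), I, Pow(6, Rational(1, 2))), -11), -4) = Mul(Add(-11, Mul(Rational(-1, 2), I, Pow(6, Rational(1, 2)))), -4) = Add(44, Mul(2, I, Pow(6, Rational(1, 2))))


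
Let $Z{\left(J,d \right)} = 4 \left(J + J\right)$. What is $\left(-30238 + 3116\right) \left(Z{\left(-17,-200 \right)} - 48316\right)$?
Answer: $1314115144$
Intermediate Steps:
$Z{\left(J,d \right)} = 8 J$ ($Z{\left(J,d \right)} = 4 \cdot 2 J = 8 J$)
$\left(-30238 + 3116\right) \left(Z{\left(-17,-200 \right)} - 48316\right) = \left(-30238 + 3116\right) \left(8 \left(-17\right) - 48316\right) = - 27122 \left(-136 - 48316\right) = \left(-27122\right) \left(-48452\right) = 1314115144$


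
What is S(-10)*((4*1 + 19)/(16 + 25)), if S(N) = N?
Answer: -230/41 ≈ -5.6098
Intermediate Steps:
S(-10)*((4*1 + 19)/(16 + 25)) = -10*(4*1 + 19)/(16 + 25) = -10*(4 + 19)/41 = -230/41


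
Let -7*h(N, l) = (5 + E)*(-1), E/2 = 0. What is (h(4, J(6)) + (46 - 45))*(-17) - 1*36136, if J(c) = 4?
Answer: -253156/7 ≈ -36165.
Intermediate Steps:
E = 0 (E = 2*0 = 0)
h(N, l) = 5/7 (h(N, l) = -(5 + 0)*(-1)/7 = -5*(-1)/7 = -1/7*(-5) = 5/7)
(h(4, J(6)) + (46 - 45))*(-17) - 1*36136 = (5/7 + (46 - 45))*(-17) - 1*36136 = (5/7 + 1)*(-17) - 36136 = (12/7)*(-17) - 36136 = -204/7 - 36136 = -253156/7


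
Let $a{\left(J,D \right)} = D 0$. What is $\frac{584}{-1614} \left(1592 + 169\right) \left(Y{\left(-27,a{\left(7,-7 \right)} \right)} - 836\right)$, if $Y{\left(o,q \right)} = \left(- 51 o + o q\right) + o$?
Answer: $- \frac{88101656}{269} \approx -3.2752 \cdot 10^{5}$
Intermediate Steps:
$a{\left(J,D \right)} = 0$
$Y{\left(o,q \right)} = - 50 o + o q$
$\frac{584}{-1614} \left(1592 + 169\right) \left(Y{\left(-27,a{\left(7,-7 \right)} \right)} - 836\right) = \frac{584}{-1614} \left(1592 + 169\right) \left(- 27 \left(-50 + 0\right) - 836\right) = 584 \left(- \frac{1}{1614}\right) 1761 \left(\left(-27\right) \left(-50\right) - 836\right) = - \frac{292 \cdot 1761 \left(1350 - 836\right)}{807} = - \frac{292 \cdot 1761 \cdot 514}{807} = \left(- \frac{292}{807}\right) 905154 = - \frac{88101656}{269}$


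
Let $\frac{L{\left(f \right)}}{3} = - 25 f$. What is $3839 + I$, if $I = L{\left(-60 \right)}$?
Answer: $8339$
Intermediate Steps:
$L{\left(f \right)} = - 75 f$ ($L{\left(f \right)} = 3 \left(- 25 f\right) = - 75 f$)
$I = 4500$ ($I = \left(-75\right) \left(-60\right) = 4500$)
$3839 + I = 3839 + 4500 = 8339$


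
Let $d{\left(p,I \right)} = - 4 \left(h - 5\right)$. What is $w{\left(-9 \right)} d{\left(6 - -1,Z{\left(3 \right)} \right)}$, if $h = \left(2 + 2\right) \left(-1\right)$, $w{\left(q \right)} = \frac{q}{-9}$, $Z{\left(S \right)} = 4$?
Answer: $36$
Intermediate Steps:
$w{\left(q \right)} = - \frac{q}{9}$ ($w{\left(q \right)} = q \left(- \frac{1}{9}\right) = - \frac{q}{9}$)
$h = -4$ ($h = 4 \left(-1\right) = -4$)
$d{\left(p,I \right)} = 36$ ($d{\left(p,I \right)} = - 4 \left(-4 - 5\right) = \left(-4\right) \left(-9\right) = 36$)
$w{\left(-9 \right)} d{\left(6 - -1,Z{\left(3 \right)} \right)} = \left(- \frac{1}{9}\right) \left(-9\right) 36 = 1 \cdot 36 = 36$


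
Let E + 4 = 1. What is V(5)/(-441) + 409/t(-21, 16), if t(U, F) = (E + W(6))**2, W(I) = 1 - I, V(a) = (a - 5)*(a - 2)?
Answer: 409/64 ≈ 6.3906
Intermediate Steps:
E = -3 (E = -4 + 1 = -3)
V(a) = (-5 + a)*(-2 + a)
t(U, F) = 64 (t(U, F) = (-3 + (1 - 1*6))**2 = (-3 + (1 - 6))**2 = (-3 - 5)**2 = (-8)**2 = 64)
V(5)/(-441) + 409/t(-21, 16) = (10 + 5**2 - 7*5)/(-441) + 409/64 = (10 + 25 - 35)*(-1/441) + 409*(1/64) = 0*(-1/441) + 409/64 = 0 + 409/64 = 409/64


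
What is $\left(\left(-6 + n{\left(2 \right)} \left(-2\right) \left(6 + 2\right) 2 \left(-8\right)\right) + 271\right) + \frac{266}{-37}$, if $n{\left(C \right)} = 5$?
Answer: $\frac{56899}{37} \approx 1537.8$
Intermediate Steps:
$\left(\left(-6 + n{\left(2 \right)} \left(-2\right) \left(6 + 2\right) 2 \left(-8\right)\right) + 271\right) + \frac{266}{-37} = \left(\left(-6 + 5 \left(-2\right) \left(6 + 2\right) 2 \left(-8\right)\right) + 271\right) + \frac{266}{-37} = \left(\left(-6 + - 10 \cdot 8 \cdot 2 \left(-8\right)\right) + 271\right) + 266 \left(- \frac{1}{37}\right) = \left(\left(-6 + \left(-10\right) 16 \left(-8\right)\right) + 271\right) - \frac{266}{37} = \left(\left(-6 - -1280\right) + 271\right) - \frac{266}{37} = \left(\left(-6 + 1280\right) + 271\right) - \frac{266}{37} = \left(1274 + 271\right) - \frac{266}{37} = 1545 - \frac{266}{37} = \frac{56899}{37}$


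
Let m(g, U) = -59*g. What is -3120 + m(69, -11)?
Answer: -7191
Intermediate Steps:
-3120 + m(69, -11) = -3120 - 59*69 = -3120 - 4071 = -7191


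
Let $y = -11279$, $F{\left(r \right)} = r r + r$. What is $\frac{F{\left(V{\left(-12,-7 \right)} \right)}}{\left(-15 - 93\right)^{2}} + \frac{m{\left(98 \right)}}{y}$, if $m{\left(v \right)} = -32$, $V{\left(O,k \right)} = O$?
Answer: $\frac{155173}{10963188} \approx 0.014154$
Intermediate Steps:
$F{\left(r \right)} = r + r^{2}$ ($F{\left(r \right)} = r^{2} + r = r + r^{2}$)
$\frac{F{\left(V{\left(-12,-7 \right)} \right)}}{\left(-15 - 93\right)^{2}} + \frac{m{\left(98 \right)}}{y} = \frac{\left(-12\right) \left(1 - 12\right)}{\left(-15 - 93\right)^{2}} - \frac{32}{-11279} = \frac{\left(-12\right) \left(-11\right)}{\left(-108\right)^{2}} - - \frac{32}{11279} = \frac{132}{11664} + \frac{32}{11279} = 132 \cdot \frac{1}{11664} + \frac{32}{11279} = \frac{11}{972} + \frac{32}{11279} = \frac{155173}{10963188}$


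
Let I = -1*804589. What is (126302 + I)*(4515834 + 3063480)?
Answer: -5140950155118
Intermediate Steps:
I = -804589
(126302 + I)*(4515834 + 3063480) = (126302 - 804589)*(4515834 + 3063480) = -678287*7579314 = -5140950155118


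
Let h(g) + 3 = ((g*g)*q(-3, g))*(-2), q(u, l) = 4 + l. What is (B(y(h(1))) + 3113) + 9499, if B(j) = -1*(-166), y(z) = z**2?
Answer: 12778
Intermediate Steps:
h(g) = -3 - 2*g**2*(4 + g) (h(g) = -3 + ((g*g)*(4 + g))*(-2) = -3 + (g**2*(4 + g))*(-2) = -3 - 2*g**2*(4 + g))
B(j) = 166
(B(y(h(1))) + 3113) + 9499 = (166 + 3113) + 9499 = 3279 + 9499 = 12778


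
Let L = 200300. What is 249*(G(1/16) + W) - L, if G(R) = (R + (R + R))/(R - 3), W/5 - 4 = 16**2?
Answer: 5799053/47 ≈ 1.2338e+5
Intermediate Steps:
W = 1300 (W = 20 + 5*16**2 = 20 + 5*256 = 20 + 1280 = 1300)
G(R) = 3*R/(-3 + R) (G(R) = (R + 2*R)/(-3 + R) = (3*R)/(-3 + R) = 3*R/(-3 + R))
249*(G(1/16) + W) - L = 249*(3/(16*(-3 + 1/16)) + 1300) - 1*200300 = 249*(3*(1/16)/(-3 + 1/16) + 1300) - 200300 = 249*(3*(1/16)/(-47/16) + 1300) - 200300 = 249*(3*(1/16)*(-16/47) + 1300) - 200300 = 249*(-3/47 + 1300) - 200300 = 249*(61097/47) - 200300 = 15213153/47 - 200300 = 5799053/47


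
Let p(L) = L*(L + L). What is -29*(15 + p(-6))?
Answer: -2523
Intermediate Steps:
p(L) = 2*L² (p(L) = L*(2*L) = 2*L²)
-29*(15 + p(-6)) = -29*(15 + 2*(-6)²) = -29*(15 + 2*36) = -29*(15 + 72) = -29*87 = -2523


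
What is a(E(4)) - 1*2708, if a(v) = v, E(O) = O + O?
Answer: -2700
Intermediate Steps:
E(O) = 2*O
a(E(4)) - 1*2708 = 2*4 - 1*2708 = 8 - 2708 = -2700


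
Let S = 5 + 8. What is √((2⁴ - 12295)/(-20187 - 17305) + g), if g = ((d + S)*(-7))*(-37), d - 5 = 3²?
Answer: √2457542815455/18746 ≈ 83.626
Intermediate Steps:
d = 14 (d = 5 + 3² = 5 + 9 = 14)
S = 13
g = 6993 (g = ((14 + 13)*(-7))*(-37) = (27*(-7))*(-37) = -189*(-37) = 6993)
√((2⁴ - 12295)/(-20187 - 17305) + g) = √((2⁴ - 12295)/(-20187 - 17305) + 6993) = √((16 - 12295)/(-37492) + 6993) = √(-12279*(-1/37492) + 6993) = √(12279/37492 + 6993) = √(262193835/37492) = √2457542815455/18746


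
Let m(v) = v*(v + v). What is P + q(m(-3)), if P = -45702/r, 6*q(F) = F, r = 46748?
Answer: 47271/23374 ≈ 2.0224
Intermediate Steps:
m(v) = 2*v**2 (m(v) = v*(2*v) = 2*v**2)
q(F) = F/6
P = -22851/23374 (P = -45702/46748 = -45702*1/46748 = -22851/23374 ≈ -0.97762)
P + q(m(-3)) = -22851/23374 + (2*(-3)**2)/6 = -22851/23374 + (2*9)/6 = -22851/23374 + (1/6)*18 = -22851/23374 + 3 = 47271/23374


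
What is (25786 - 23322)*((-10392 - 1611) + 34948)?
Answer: 56536480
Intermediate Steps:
(25786 - 23322)*((-10392 - 1611) + 34948) = 2464*(-12003 + 34948) = 2464*22945 = 56536480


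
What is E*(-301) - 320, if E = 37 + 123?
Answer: -48480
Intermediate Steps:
E = 160
E*(-301) - 320 = 160*(-301) - 320 = -48160 - 320 = -48480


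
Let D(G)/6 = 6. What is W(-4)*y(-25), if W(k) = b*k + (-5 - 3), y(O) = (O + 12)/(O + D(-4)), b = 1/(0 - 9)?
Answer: 884/99 ≈ 8.9293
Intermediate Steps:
D(G) = 36 (D(G) = 6*6 = 36)
b = -⅑ (b = 1/(-9) = -⅑ ≈ -0.11111)
y(O) = (12 + O)/(36 + O) (y(O) = (O + 12)/(O + 36) = (12 + O)/(36 + O))
W(k) = -8 - k/9 (W(k) = -k/9 + (-5 - 3) = -k/9 - 8 = -8 - k/9)
W(-4)*y(-25) = (-8 - ⅑*(-4))*((12 - 25)/(36 - 25)) = (-8 + 4/9)*(-13/11) = -68*(-13)/99 = -68/9*(-13/11) = 884/99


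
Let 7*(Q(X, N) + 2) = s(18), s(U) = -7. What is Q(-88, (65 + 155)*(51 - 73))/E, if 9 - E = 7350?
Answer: 1/2447 ≈ 0.00040866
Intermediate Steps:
Q(X, N) = -3 (Q(X, N) = -2 + (⅐)*(-7) = -2 - 1 = -3)
E = -7341 (E = 9 - 1*7350 = 9 - 7350 = -7341)
Q(-88, (65 + 155)*(51 - 73))/E = -3/(-7341) = -3*(-1/7341) = 1/2447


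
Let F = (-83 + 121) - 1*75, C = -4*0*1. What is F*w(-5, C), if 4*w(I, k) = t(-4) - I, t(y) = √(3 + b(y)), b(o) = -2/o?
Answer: -185/4 - 37*√14/8 ≈ -63.555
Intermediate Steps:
t(y) = √(3 - 2/y)
C = 0 (C = 0*1 = 0)
w(I, k) = -I/4 + √14/8 (w(I, k) = (√(3 - 2/(-4)) - I)/4 = (√(3 - 2*(-¼)) - I)/4 = (√(3 + ½) - I)/4 = (√(7/2) - I)/4 = (√14/2 - I)/4 = -I/4 + √14/8)
F = -37 (F = 38 - 75 = -37)
F*w(-5, C) = -37*(-¼*(-5) + √14/8) = -37*(5/4 + √14/8) = -185/4 - 37*√14/8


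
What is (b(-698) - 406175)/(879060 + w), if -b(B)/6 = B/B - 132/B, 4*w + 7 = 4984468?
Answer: -567030260/2966744649 ≈ -0.19113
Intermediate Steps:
w = 4984461/4 (w = -7/4 + (1/4)*4984468 = -7/4 + 1246117 = 4984461/4 ≈ 1.2461e+6)
b(B) = -6 + 792/B (b(B) = -6*(B/B - 132/B) = -6*(1 - 132/B) = -6 + 792/B)
(b(-698) - 406175)/(879060 + w) = ((-6 + 792/(-698)) - 406175)/(879060 + 4984461/4) = ((-6 + 792*(-1/698)) - 406175)/(8500701/4) = ((-6 - 396/349) - 406175)*(4/8500701) = (-2490/349 - 406175)*(4/8500701) = -141757565/349*4/8500701 = -567030260/2966744649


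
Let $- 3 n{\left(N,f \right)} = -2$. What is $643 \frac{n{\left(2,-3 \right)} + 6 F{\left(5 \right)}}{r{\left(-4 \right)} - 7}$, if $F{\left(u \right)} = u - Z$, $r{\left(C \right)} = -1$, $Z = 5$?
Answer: $- \frac{643}{12} \approx -53.583$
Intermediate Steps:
$n{\left(N,f \right)} = \frac{2}{3}$ ($n{\left(N,f \right)} = \left(- \frac{1}{3}\right) \left(-2\right) = \frac{2}{3}$)
$F{\left(u \right)} = -5 + u$ ($F{\left(u \right)} = u - 5 = -5 + u$)
$643 \frac{n{\left(2,-3 \right)} + 6 F{\left(5 \right)}}{r{\left(-4 \right)} - 7} = 643 \frac{\frac{2}{3} + 6 \left(-5 + 5\right)}{-1 - 7} = 643 \frac{\frac{2}{3} + 6 \cdot 0}{-1 - 7} = 643 \frac{\frac{2}{3} + 0}{-8} = 643 \cdot \frac{2}{3} \left(- \frac{1}{8}\right) = 643 \left(- \frac{1}{12}\right) = - \frac{643}{12}$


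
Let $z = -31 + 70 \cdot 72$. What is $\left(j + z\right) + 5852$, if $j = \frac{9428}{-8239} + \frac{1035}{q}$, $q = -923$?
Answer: $\frac{82576298608}{7604597} \approx 10859.0$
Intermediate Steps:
$j = - \frac{17229409}{7604597}$ ($j = \frac{9428}{-8239} + \frac{1035}{-923} = 9428 \left(- \frac{1}{8239}\right) + 1035 \left(- \frac{1}{923}\right) = - \frac{9428}{8239} - \frac{1035}{923} = - \frac{17229409}{7604597} \approx -2.2657$)
$z = 5009$ ($z = -31 + 5040 = 5009$)
$\left(j + z\right) + 5852 = \left(- \frac{17229409}{7604597} + 5009\right) + 5852 = \frac{38074196964}{7604597} + 5852 = \frac{82576298608}{7604597}$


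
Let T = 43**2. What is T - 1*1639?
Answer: 210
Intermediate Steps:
T = 1849
T - 1*1639 = 1849 - 1*1639 = 1849 - 1639 = 210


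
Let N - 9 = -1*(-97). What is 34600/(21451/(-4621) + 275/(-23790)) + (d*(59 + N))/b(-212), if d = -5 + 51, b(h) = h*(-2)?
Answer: -160888677014265/21691418756 ≈ -7417.2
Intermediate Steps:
b(h) = -2*h
N = 106 (N = 9 - 1*(-97) = 9 + 97 = 106)
d = 46
34600/(21451/(-4621) + 275/(-23790)) + (d*(59 + N))/b(-212) = 34600/(21451/(-4621) + 275/(-23790)) + (46*(59 + 106))/((-2*(-212))) = 34600/(21451*(-1/4621) + 275*(-1/23790)) + (46*165)/424 = 34600/(-21451/4621 - 55/4758) + 7590*(1/424) = 34600/(-102318013/21986718) + 3795/212 = 34600*(-21986718/102318013) + 3795/212 = -760740442800/102318013 + 3795/212 = -160888677014265/21691418756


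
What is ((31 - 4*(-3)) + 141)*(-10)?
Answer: -1840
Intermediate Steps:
((31 - 4*(-3)) + 141)*(-10) = ((31 - 1*(-12)) + 141)*(-10) = ((31 + 12) + 141)*(-10) = (43 + 141)*(-10) = 184*(-10) = -1840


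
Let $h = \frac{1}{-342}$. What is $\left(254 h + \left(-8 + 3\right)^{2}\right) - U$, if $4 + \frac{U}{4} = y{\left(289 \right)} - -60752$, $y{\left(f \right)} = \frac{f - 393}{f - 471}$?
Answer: $- \frac{290835124}{1197} \approx -2.4297 \cdot 10^{5}$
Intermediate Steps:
$y{\left(f \right)} = \frac{-393 + f}{-471 + f}$
$h = - \frac{1}{342} \approx -0.002924$
$U = \frac{1700960}{7}$ ($U = -16 + 4 \left(\frac{-393 + 289}{-471 + 289} - -60752\right) = -16 + 4 \left(\frac{1}{-182} \left(-104\right) + 60752\right) = -16 + 4 \left(\left(- \frac{1}{182}\right) \left(-104\right) + 60752\right) = -16 + 4 \left(\frac{4}{7} + 60752\right) = -16 + 4 \cdot \frac{425268}{7} = -16 + \frac{1701072}{7} = \frac{1700960}{7} \approx 2.4299 \cdot 10^{5}$)
$\left(254 h + \left(-8 + 3\right)^{2}\right) - U = \left(254 \left(- \frac{1}{342}\right) + \left(-8 + 3\right)^{2}\right) - \frac{1700960}{7} = \left(- \frac{127}{171} + \left(-5\right)^{2}\right) - \frac{1700960}{7} = \left(- \frac{127}{171} + 25\right) - \frac{1700960}{7} = \frac{4148}{171} - \frac{1700960}{7} = - \frac{290835124}{1197}$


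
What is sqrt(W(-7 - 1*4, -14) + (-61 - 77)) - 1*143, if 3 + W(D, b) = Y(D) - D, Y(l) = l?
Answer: -143 + I*sqrt(141) ≈ -143.0 + 11.874*I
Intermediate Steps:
W(D, b) = -3 (W(D, b) = -3 + (D - D) = -3 + 0 = -3)
sqrt(W(-7 - 1*4, -14) + (-61 - 77)) - 1*143 = sqrt(-3 + (-61 - 77)) - 1*143 = sqrt(-3 - 138) - 143 = sqrt(-141) - 143 = I*sqrt(141) - 143 = -143 + I*sqrt(141)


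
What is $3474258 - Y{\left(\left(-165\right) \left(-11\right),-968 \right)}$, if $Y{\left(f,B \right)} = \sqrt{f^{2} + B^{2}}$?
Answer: $3472201$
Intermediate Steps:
$Y{\left(f,B \right)} = \sqrt{B^{2} + f^{2}}$
$3474258 - Y{\left(\left(-165\right) \left(-11\right),-968 \right)} = 3474258 - \sqrt{\left(-968\right)^{2} + \left(\left(-165\right) \left(-11\right)\right)^{2}} = 3474258 - \sqrt{937024 + 1815^{2}} = 3474258 - \sqrt{937024 + 3294225} = 3474258 - \sqrt{4231249} = 3474258 - 2057 = 3472201$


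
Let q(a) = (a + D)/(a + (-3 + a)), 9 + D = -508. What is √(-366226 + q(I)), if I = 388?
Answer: 137*I*√11659159/773 ≈ 605.17*I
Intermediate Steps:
D = -517 (D = -9 - 508 = -517)
q(a) = (-517 + a)/(-3 + 2*a) (q(a) = (a - 517)/(a + (-3 + a)) = (-517 + a)/(-3 + 2*a))
√(-366226 + q(I)) = √(-366226 + (-517 + 388)/(-3 + 2*388)) = √(-366226 - 129/(-3 + 776)) = √(-366226 - 129/773) = √(-283092827/773) = 137*I*√11659159/773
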